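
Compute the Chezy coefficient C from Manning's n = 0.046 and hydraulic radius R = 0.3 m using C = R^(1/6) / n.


The Chezy coefficient relates to Manning's n through C = R^(1/6) / n.
R^(1/6) = 0.3^(1/6) = 0.818189.
C = 0.818189 / 0.046 = 17.79 m^(1/2)/s.

17.79


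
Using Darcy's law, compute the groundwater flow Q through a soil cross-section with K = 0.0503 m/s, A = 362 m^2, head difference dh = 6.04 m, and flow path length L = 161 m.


Darcy's law: Q = K * A * i, where i = dh/L.
Hydraulic gradient i = 6.04 / 161 = 0.037516.
Q = 0.0503 * 362 * 0.037516
  = 0.6831 m^3/s.

0.6831


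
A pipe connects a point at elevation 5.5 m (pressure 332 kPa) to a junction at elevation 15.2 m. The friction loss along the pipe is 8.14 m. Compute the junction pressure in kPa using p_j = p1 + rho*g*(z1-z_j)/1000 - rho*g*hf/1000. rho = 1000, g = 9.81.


Junction pressure: p_j = p1 + rho*g*(z1 - z_j)/1000 - rho*g*hf/1000.
Elevation term = 1000*9.81*(5.5 - 15.2)/1000 = -95.157 kPa.
Friction term = 1000*9.81*8.14/1000 = 79.853 kPa.
p_j = 332 + -95.157 - 79.853 = 156.99 kPa.

156.99


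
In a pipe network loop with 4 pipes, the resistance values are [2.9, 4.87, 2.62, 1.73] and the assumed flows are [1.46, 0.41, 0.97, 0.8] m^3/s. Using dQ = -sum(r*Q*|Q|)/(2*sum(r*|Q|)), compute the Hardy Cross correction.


Numerator terms (r*Q*|Q|): 2.9*1.46*|1.46| = 6.1816; 4.87*0.41*|0.41| = 0.8186; 2.62*0.97*|0.97| = 2.4652; 1.73*0.8*|0.8| = 1.1072.
Sum of numerator = 10.5726.
Denominator terms (r*|Q|): 2.9*|1.46| = 4.234; 4.87*|0.41| = 1.9967; 2.62*|0.97| = 2.5414; 1.73*|0.8| = 1.384.
2 * sum of denominator = 2 * 10.1561 = 20.3122.
dQ = -10.5726 / 20.3122 = -0.5205 m^3/s.

-0.5205


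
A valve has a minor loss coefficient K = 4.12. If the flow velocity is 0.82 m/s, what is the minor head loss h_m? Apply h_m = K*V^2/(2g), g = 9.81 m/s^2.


Minor loss formula: h_m = K * V^2/(2g).
V^2 = 0.82^2 = 0.6724.
V^2/(2g) = 0.6724 / 19.62 = 0.0343 m.
h_m = 4.12 * 0.0343 = 0.1412 m.

0.1412


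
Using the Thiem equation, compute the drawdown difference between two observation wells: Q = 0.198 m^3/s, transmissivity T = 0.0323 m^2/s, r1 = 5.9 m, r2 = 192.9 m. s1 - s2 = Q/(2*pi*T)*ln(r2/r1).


Thiem equation: s1 - s2 = Q/(2*pi*T) * ln(r2/r1).
ln(r2/r1) = ln(192.9/5.9) = 3.4872.
Q/(2*pi*T) = 0.198 / (2*pi*0.0323) = 0.198 / 0.2029 = 0.9756.
s1 - s2 = 0.9756 * 3.4872 = 3.4022 m.

3.4022


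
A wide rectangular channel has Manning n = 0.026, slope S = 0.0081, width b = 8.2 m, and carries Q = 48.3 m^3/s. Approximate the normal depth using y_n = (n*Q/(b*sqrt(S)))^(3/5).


We use the wide-channel approximation y_n = (n*Q/(b*sqrt(S)))^(3/5).
sqrt(S) = sqrt(0.0081) = 0.09.
Numerator: n*Q = 0.026 * 48.3 = 1.2558.
Denominator: b*sqrt(S) = 8.2 * 0.09 = 0.738.
arg = 1.7016.
y_n = 1.7016^(3/5) = 1.3757 m.

1.3757


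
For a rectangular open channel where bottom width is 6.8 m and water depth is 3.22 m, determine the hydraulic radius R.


For a rectangular section:
Flow area A = b * y = 6.8 * 3.22 = 21.9 m^2.
Wetted perimeter P = b + 2y = 6.8 + 2*3.22 = 13.24 m.
Hydraulic radius R = A/P = 21.9 / 13.24 = 1.6538 m.

1.6538


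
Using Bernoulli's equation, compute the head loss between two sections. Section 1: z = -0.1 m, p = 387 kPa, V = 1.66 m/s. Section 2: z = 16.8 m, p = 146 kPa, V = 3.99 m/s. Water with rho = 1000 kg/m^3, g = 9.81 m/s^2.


Total head at each section: H = z + p/(rho*g) + V^2/(2g).
H1 = -0.1 + 387*1000/(1000*9.81) + 1.66^2/(2*9.81)
   = -0.1 + 39.45 + 0.1404
   = 39.49 m.
H2 = 16.8 + 146*1000/(1000*9.81) + 3.99^2/(2*9.81)
   = 16.8 + 14.883 + 0.8114
   = 32.494 m.
h_L = H1 - H2 = 39.49 - 32.494 = 6.996 m.

6.996


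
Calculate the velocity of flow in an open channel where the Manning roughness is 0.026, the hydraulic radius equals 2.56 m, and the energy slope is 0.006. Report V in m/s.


Manning's equation gives V = (1/n) * R^(2/3) * S^(1/2).
First, compute R^(2/3) = 2.56^(2/3) = 1.8714.
Next, S^(1/2) = 0.006^(1/2) = 0.07746.
Then 1/n = 1/0.026 = 38.46.
V = 38.46 * 1.8714 * 0.07746 = 5.5752 m/s.

5.5752


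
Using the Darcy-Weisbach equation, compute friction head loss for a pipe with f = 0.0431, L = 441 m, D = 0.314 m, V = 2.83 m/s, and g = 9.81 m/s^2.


Darcy-Weisbach equation: h_f = f * (L/D) * V^2/(2g).
f * L/D = 0.0431 * 441/0.314 = 60.5322.
V^2/(2g) = 2.83^2 / (2*9.81) = 8.0089 / 19.62 = 0.4082 m.
h_f = 60.5322 * 0.4082 = 24.709 m.

24.709


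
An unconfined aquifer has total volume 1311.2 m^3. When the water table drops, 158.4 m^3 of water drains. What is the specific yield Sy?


Specific yield Sy = Volume drained / Total volume.
Sy = 158.4 / 1311.2
   = 0.1208.

0.1208


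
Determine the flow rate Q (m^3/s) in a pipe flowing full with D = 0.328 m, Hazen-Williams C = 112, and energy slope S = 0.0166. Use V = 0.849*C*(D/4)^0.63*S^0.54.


For a full circular pipe, R = D/4 = 0.328/4 = 0.082 m.
V = 0.849 * 112 * 0.082^0.63 * 0.0166^0.54
  = 0.849 * 112 * 0.206872 * 0.10936
  = 2.1512 m/s.
Pipe area A = pi*D^2/4 = pi*0.328^2/4 = 0.0845 m^2.
Q = A * V = 0.0845 * 2.1512 = 0.1818 m^3/s.

0.1818


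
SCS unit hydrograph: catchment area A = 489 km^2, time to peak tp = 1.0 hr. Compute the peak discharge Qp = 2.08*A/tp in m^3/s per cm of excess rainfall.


SCS formula: Qp = 2.08 * A / tp.
Qp = 2.08 * 489 / 1.0
   = 1017.12 / 1.0
   = 1017.12 m^3/s per cm.

1017.12


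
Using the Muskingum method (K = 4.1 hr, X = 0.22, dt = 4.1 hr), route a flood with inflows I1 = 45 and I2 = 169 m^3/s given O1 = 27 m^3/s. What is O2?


Muskingum coefficients:
denom = 2*K*(1-X) + dt = 2*4.1*(1-0.22) + 4.1 = 10.496.
C0 = (dt - 2*K*X)/denom = (4.1 - 2*4.1*0.22)/10.496 = 0.2188.
C1 = (dt + 2*K*X)/denom = (4.1 + 2*4.1*0.22)/10.496 = 0.5625.
C2 = (2*K*(1-X) - dt)/denom = 0.2188.
O2 = C0*I2 + C1*I1 + C2*O1
   = 0.2188*169 + 0.5625*45 + 0.2188*27
   = 68.19 m^3/s.

68.19


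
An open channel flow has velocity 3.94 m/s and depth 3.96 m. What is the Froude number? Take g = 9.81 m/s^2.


The Froude number is defined as Fr = V / sqrt(g*y).
g*y = 9.81 * 3.96 = 38.8476.
sqrt(g*y) = sqrt(38.8476) = 6.2328.
Fr = 3.94 / 6.2328 = 0.6321.

0.6321


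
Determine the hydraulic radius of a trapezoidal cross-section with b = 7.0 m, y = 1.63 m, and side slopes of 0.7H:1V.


For a trapezoidal section with side slope z:
A = (b + z*y)*y = (7.0 + 0.7*1.63)*1.63 = 13.27 m^2.
P = b + 2*y*sqrt(1 + z^2) = 7.0 + 2*1.63*sqrt(1 + 0.7^2) = 10.979 m.
R = A/P = 13.27 / 10.979 = 1.2086 m.

1.2086


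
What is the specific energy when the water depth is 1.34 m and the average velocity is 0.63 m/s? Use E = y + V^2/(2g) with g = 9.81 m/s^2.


Specific energy E = y + V^2/(2g).
Velocity head = V^2/(2g) = 0.63^2 / (2*9.81) = 0.3969 / 19.62 = 0.0202 m.
E = 1.34 + 0.0202 = 1.3602 m.

1.3602


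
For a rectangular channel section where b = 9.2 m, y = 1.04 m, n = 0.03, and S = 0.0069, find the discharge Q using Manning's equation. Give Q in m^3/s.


For a rectangular channel, the cross-sectional area A = b * y = 9.2 * 1.04 = 9.57 m^2.
The wetted perimeter P = b + 2y = 9.2 + 2*1.04 = 11.28 m.
Hydraulic radius R = A/P = 9.57/11.28 = 0.8482 m.
Velocity V = (1/n)*R^(2/3)*S^(1/2) = (1/0.03)*0.8482^(2/3)*0.0069^(1/2) = 2.4811 m/s.
Discharge Q = A * V = 9.57 * 2.4811 = 23.739 m^3/s.

23.739


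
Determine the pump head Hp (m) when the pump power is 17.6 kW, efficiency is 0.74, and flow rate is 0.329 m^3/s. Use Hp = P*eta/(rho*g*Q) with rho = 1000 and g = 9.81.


Pump head formula: Hp = P * eta / (rho * g * Q).
Numerator: P * eta = 17.6 * 1000 * 0.74 = 13024.0 W.
Denominator: rho * g * Q = 1000 * 9.81 * 0.329 = 3227.49.
Hp = 13024.0 / 3227.49 = 4.04 m.

4.04


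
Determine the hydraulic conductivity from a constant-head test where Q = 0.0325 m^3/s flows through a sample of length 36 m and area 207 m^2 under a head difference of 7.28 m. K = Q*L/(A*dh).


From K = Q*L / (A*dh):
Numerator: Q*L = 0.0325 * 36 = 1.17.
Denominator: A*dh = 207 * 7.28 = 1506.96.
K = 1.17 / 1506.96 = 0.000776 m/s.

0.000776


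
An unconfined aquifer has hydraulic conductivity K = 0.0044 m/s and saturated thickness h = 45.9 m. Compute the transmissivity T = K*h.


Transmissivity is defined as T = K * h.
T = 0.0044 * 45.9
  = 0.202 m^2/s.

0.202


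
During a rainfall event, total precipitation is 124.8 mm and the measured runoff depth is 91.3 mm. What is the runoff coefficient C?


The runoff coefficient C = runoff depth / rainfall depth.
C = 91.3 / 124.8
  = 0.7316.

0.7316


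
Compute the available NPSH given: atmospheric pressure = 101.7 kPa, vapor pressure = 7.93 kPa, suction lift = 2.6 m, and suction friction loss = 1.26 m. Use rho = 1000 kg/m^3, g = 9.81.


NPSHa = p_atm/(rho*g) - z_s - hf_s - p_vap/(rho*g).
p_atm/(rho*g) = 101.7*1000 / (1000*9.81) = 10.367 m.
p_vap/(rho*g) = 7.93*1000 / (1000*9.81) = 0.808 m.
NPSHa = 10.367 - 2.6 - 1.26 - 0.808
      = 5.7 m.

5.7


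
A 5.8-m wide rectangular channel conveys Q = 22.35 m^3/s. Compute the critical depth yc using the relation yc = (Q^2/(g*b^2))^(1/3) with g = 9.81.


Using yc = (Q^2 / (g * b^2))^(1/3):
Q^2 = 22.35^2 = 499.52.
g * b^2 = 9.81 * 5.8^2 = 9.81 * 33.64 = 330.01.
Q^2 / (g*b^2) = 499.52 / 330.01 = 1.5137.
yc = 1.5137^(1/3) = 1.1482 m.

1.1482


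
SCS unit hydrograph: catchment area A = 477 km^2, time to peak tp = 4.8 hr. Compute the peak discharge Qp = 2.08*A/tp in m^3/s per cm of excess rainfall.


SCS formula: Qp = 2.08 * A / tp.
Qp = 2.08 * 477 / 4.8
   = 992.16 / 4.8
   = 206.7 m^3/s per cm.

206.7


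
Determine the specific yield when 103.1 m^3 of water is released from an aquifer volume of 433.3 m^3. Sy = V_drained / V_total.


Specific yield Sy = Volume drained / Total volume.
Sy = 103.1 / 433.3
   = 0.2379.

0.2379


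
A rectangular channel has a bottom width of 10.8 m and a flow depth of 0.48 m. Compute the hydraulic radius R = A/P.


For a rectangular section:
Flow area A = b * y = 10.8 * 0.48 = 5.18 m^2.
Wetted perimeter P = b + 2y = 10.8 + 2*0.48 = 11.76 m.
Hydraulic radius R = A/P = 5.18 / 11.76 = 0.4408 m.

0.4408


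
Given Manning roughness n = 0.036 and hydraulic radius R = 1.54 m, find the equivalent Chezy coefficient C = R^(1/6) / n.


The Chezy coefficient relates to Manning's n through C = R^(1/6) / n.
R^(1/6) = 1.54^(1/6) = 1.074616.
C = 1.074616 / 0.036 = 29.85 m^(1/2)/s.

29.85


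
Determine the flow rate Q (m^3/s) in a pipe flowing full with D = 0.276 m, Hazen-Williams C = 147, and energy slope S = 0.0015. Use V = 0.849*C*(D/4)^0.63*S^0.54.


For a full circular pipe, R = D/4 = 0.276/4 = 0.069 m.
V = 0.849 * 147 * 0.069^0.63 * 0.0015^0.54
  = 0.849 * 147 * 0.185556 * 0.02986
  = 0.6915 m/s.
Pipe area A = pi*D^2/4 = pi*0.276^2/4 = 0.0598 m^2.
Q = A * V = 0.0598 * 0.6915 = 0.0414 m^3/s.

0.0414


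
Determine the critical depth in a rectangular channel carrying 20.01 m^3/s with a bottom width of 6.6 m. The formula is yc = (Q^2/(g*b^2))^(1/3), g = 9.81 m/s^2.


Using yc = (Q^2 / (g * b^2))^(1/3):
Q^2 = 20.01^2 = 400.4.
g * b^2 = 9.81 * 6.6^2 = 9.81 * 43.56 = 427.32.
Q^2 / (g*b^2) = 400.4 / 427.32 = 0.937.
yc = 0.937^(1/3) = 0.9785 m.

0.9785


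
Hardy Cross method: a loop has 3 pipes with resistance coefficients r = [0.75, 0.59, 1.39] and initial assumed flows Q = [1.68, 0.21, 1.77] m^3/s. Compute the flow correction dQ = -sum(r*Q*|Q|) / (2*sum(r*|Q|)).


Numerator terms (r*Q*|Q|): 0.75*1.68*|1.68| = 2.1168; 0.59*0.21*|0.21| = 0.026; 1.39*1.77*|1.77| = 4.3547.
Sum of numerator = 6.4975.
Denominator terms (r*|Q|): 0.75*|1.68| = 1.26; 0.59*|0.21| = 0.1239; 1.39*|1.77| = 2.4603.
2 * sum of denominator = 2 * 3.8442 = 7.6884.
dQ = -6.4975 / 7.6884 = -0.8451 m^3/s.

-0.8451


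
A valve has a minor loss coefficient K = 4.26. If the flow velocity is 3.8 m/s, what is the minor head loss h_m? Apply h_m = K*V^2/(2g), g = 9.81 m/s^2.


Minor loss formula: h_m = K * V^2/(2g).
V^2 = 3.8^2 = 14.44.
V^2/(2g) = 14.44 / 19.62 = 0.736 m.
h_m = 4.26 * 0.736 = 3.1353 m.

3.1353


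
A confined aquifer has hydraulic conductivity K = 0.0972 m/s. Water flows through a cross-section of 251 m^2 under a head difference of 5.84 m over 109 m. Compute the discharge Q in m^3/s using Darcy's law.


Darcy's law: Q = K * A * i, where i = dh/L.
Hydraulic gradient i = 5.84 / 109 = 0.053578.
Q = 0.0972 * 251 * 0.053578
  = 1.3072 m^3/s.

1.3072


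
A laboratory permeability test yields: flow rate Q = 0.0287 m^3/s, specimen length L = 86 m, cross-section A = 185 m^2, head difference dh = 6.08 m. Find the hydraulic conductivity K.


From K = Q*L / (A*dh):
Numerator: Q*L = 0.0287 * 86 = 2.4682.
Denominator: A*dh = 185 * 6.08 = 1124.8.
K = 2.4682 / 1124.8 = 0.002194 m/s.

0.002194


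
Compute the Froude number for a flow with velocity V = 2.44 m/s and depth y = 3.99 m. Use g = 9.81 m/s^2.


The Froude number is defined as Fr = V / sqrt(g*y).
g*y = 9.81 * 3.99 = 39.1419.
sqrt(g*y) = sqrt(39.1419) = 6.2563.
Fr = 2.44 / 6.2563 = 0.39.

0.39


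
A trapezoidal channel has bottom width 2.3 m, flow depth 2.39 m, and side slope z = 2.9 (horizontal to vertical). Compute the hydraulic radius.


For a trapezoidal section with side slope z:
A = (b + z*y)*y = (2.3 + 2.9*2.39)*2.39 = 22.062 m^2.
P = b + 2*y*sqrt(1 + z^2) = 2.3 + 2*2.39*sqrt(1 + 2.9^2) = 16.963 m.
R = A/P = 22.062 / 16.963 = 1.3006 m.

1.3006


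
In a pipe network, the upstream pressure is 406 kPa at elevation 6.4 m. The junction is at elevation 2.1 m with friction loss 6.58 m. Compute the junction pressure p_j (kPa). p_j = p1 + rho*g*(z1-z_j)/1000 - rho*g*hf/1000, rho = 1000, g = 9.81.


Junction pressure: p_j = p1 + rho*g*(z1 - z_j)/1000 - rho*g*hf/1000.
Elevation term = 1000*9.81*(6.4 - 2.1)/1000 = 42.183 kPa.
Friction term = 1000*9.81*6.58/1000 = 64.55 kPa.
p_j = 406 + 42.183 - 64.55 = 383.63 kPa.

383.63


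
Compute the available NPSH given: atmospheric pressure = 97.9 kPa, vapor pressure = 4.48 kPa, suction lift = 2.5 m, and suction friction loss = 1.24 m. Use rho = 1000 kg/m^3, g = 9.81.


NPSHa = p_atm/(rho*g) - z_s - hf_s - p_vap/(rho*g).
p_atm/(rho*g) = 97.9*1000 / (1000*9.81) = 9.98 m.
p_vap/(rho*g) = 4.48*1000 / (1000*9.81) = 0.457 m.
NPSHa = 9.98 - 2.5 - 1.24 - 0.457
      = 5.78 m.

5.78


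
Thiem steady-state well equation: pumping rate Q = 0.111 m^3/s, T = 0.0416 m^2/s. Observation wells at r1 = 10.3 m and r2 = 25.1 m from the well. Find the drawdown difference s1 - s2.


Thiem equation: s1 - s2 = Q/(2*pi*T) * ln(r2/r1).
ln(r2/r1) = ln(25.1/10.3) = 0.8907.
Q/(2*pi*T) = 0.111 / (2*pi*0.0416) = 0.111 / 0.2614 = 0.4247.
s1 - s2 = 0.4247 * 0.8907 = 0.3783 m.

0.3783


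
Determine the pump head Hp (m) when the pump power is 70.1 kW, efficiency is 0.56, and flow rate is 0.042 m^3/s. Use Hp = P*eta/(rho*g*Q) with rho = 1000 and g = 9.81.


Pump head formula: Hp = P * eta / (rho * g * Q).
Numerator: P * eta = 70.1 * 1000 * 0.56 = 39256.0 W.
Denominator: rho * g * Q = 1000 * 9.81 * 0.042 = 412.02.
Hp = 39256.0 / 412.02 = 95.28 m.

95.28


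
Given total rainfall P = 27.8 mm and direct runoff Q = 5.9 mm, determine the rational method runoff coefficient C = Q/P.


The runoff coefficient C = runoff depth / rainfall depth.
C = 5.9 / 27.8
  = 0.2122.

0.2122


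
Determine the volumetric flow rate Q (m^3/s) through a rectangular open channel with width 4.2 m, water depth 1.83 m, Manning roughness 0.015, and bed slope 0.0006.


For a rectangular channel, the cross-sectional area A = b * y = 4.2 * 1.83 = 7.69 m^2.
The wetted perimeter P = b + 2y = 4.2 + 2*1.83 = 7.86 m.
Hydraulic radius R = A/P = 7.69/7.86 = 0.9779 m.
Velocity V = (1/n)*R^(2/3)*S^(1/2) = (1/0.015)*0.9779^(2/3)*0.0006^(1/2) = 1.6088 m/s.
Discharge Q = A * V = 7.69 * 1.6088 = 12.365 m^3/s.

12.365


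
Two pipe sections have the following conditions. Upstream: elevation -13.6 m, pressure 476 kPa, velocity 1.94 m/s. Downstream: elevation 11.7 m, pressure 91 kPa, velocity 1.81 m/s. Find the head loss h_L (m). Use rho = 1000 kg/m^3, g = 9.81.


Total head at each section: H = z + p/(rho*g) + V^2/(2g).
H1 = -13.6 + 476*1000/(1000*9.81) + 1.94^2/(2*9.81)
   = -13.6 + 48.522 + 0.1918
   = 35.114 m.
H2 = 11.7 + 91*1000/(1000*9.81) + 1.81^2/(2*9.81)
   = 11.7 + 9.276 + 0.167
   = 21.143 m.
h_L = H1 - H2 = 35.114 - 21.143 = 13.971 m.

13.971


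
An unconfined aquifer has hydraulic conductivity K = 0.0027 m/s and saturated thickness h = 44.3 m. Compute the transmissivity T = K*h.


Transmissivity is defined as T = K * h.
T = 0.0027 * 44.3
  = 0.1196 m^2/s.

0.1196


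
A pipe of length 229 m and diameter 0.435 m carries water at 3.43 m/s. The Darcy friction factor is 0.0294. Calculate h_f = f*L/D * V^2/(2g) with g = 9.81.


Darcy-Weisbach equation: h_f = f * (L/D) * V^2/(2g).
f * L/D = 0.0294 * 229/0.435 = 15.4772.
V^2/(2g) = 3.43^2 / (2*9.81) = 11.7649 / 19.62 = 0.5996 m.
h_f = 15.4772 * 0.5996 = 9.281 m.

9.281


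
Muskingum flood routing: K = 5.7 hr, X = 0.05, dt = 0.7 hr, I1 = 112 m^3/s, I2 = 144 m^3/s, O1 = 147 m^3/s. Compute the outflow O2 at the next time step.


Muskingum coefficients:
denom = 2*K*(1-X) + dt = 2*5.7*(1-0.05) + 0.7 = 11.53.
C0 = (dt - 2*K*X)/denom = (0.7 - 2*5.7*0.05)/11.53 = 0.0113.
C1 = (dt + 2*K*X)/denom = (0.7 + 2*5.7*0.05)/11.53 = 0.1101.
C2 = (2*K*(1-X) - dt)/denom = 0.8786.
O2 = C0*I2 + C1*I1 + C2*O1
   = 0.0113*144 + 0.1101*112 + 0.8786*147
   = 143.11 m^3/s.

143.11


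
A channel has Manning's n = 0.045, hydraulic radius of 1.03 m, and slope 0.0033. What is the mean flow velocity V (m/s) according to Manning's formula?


Manning's equation gives V = (1/n) * R^(2/3) * S^(1/2).
First, compute R^(2/3) = 1.03^(2/3) = 1.0199.
Next, S^(1/2) = 0.0033^(1/2) = 0.057446.
Then 1/n = 1/0.045 = 22.22.
V = 22.22 * 1.0199 * 0.057446 = 1.302 m/s.

1.302


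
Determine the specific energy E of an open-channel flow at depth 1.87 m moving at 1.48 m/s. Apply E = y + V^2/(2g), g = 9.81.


Specific energy E = y + V^2/(2g).
Velocity head = V^2/(2g) = 1.48^2 / (2*9.81) = 2.1904 / 19.62 = 0.1116 m.
E = 1.87 + 0.1116 = 1.9816 m.

1.9816


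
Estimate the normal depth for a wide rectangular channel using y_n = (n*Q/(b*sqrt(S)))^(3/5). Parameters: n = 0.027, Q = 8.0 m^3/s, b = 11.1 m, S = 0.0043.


We use the wide-channel approximation y_n = (n*Q/(b*sqrt(S)))^(3/5).
sqrt(S) = sqrt(0.0043) = 0.065574.
Numerator: n*Q = 0.027 * 8.0 = 0.216.
Denominator: b*sqrt(S) = 11.1 * 0.065574 = 0.727871.
arg = 0.2968.
y_n = 0.2968^(3/5) = 0.4824 m.

0.4824


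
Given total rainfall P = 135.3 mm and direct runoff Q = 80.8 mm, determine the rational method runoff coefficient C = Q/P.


The runoff coefficient C = runoff depth / rainfall depth.
C = 80.8 / 135.3
  = 0.5972.

0.5972


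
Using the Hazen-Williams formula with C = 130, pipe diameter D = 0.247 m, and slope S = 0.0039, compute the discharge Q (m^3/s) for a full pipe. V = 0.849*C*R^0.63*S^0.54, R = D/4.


For a full circular pipe, R = D/4 = 0.247/4 = 0.0617 m.
V = 0.849 * 130 * 0.0617^0.63 * 0.0039^0.54
  = 0.849 * 130 * 0.173022 * 0.050024
  = 0.9553 m/s.
Pipe area A = pi*D^2/4 = pi*0.247^2/4 = 0.0479 m^2.
Q = A * V = 0.0479 * 0.9553 = 0.0458 m^3/s.

0.0458


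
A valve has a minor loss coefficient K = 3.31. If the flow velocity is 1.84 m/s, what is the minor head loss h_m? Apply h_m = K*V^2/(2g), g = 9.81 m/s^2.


Minor loss formula: h_m = K * V^2/(2g).
V^2 = 1.84^2 = 3.3856.
V^2/(2g) = 3.3856 / 19.62 = 0.1726 m.
h_m = 3.31 * 0.1726 = 0.5712 m.

0.5712


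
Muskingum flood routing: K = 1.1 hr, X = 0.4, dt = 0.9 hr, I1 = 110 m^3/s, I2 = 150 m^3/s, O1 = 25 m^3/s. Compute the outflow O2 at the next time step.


Muskingum coefficients:
denom = 2*K*(1-X) + dt = 2*1.1*(1-0.4) + 0.9 = 2.22.
C0 = (dt - 2*K*X)/denom = (0.9 - 2*1.1*0.4)/2.22 = 0.009.
C1 = (dt + 2*K*X)/denom = (0.9 + 2*1.1*0.4)/2.22 = 0.8018.
C2 = (2*K*(1-X) - dt)/denom = 0.1892.
O2 = C0*I2 + C1*I1 + C2*O1
   = 0.009*150 + 0.8018*110 + 0.1892*25
   = 94.28 m^3/s.

94.28


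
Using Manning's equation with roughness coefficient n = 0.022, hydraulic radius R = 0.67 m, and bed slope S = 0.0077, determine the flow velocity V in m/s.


Manning's equation gives V = (1/n) * R^(2/3) * S^(1/2).
First, compute R^(2/3) = 0.67^(2/3) = 0.7657.
Next, S^(1/2) = 0.0077^(1/2) = 0.08775.
Then 1/n = 1/0.022 = 45.45.
V = 45.45 * 0.7657 * 0.08775 = 3.054 m/s.

3.054


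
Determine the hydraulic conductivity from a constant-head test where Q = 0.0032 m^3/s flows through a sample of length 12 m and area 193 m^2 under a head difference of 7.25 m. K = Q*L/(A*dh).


From K = Q*L / (A*dh):
Numerator: Q*L = 0.0032 * 12 = 0.0384.
Denominator: A*dh = 193 * 7.25 = 1399.25.
K = 0.0384 / 1399.25 = 2.7e-05 m/s.

2.7e-05


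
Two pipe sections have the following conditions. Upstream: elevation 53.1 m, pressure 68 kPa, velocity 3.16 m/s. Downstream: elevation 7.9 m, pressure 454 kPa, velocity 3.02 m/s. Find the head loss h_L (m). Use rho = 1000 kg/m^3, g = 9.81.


Total head at each section: H = z + p/(rho*g) + V^2/(2g).
H1 = 53.1 + 68*1000/(1000*9.81) + 3.16^2/(2*9.81)
   = 53.1 + 6.932 + 0.509
   = 60.541 m.
H2 = 7.9 + 454*1000/(1000*9.81) + 3.02^2/(2*9.81)
   = 7.9 + 46.279 + 0.4649
   = 54.644 m.
h_L = H1 - H2 = 60.541 - 54.644 = 5.896 m.

5.896


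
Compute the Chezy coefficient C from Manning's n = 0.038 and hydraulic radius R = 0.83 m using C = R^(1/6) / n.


The Chezy coefficient relates to Manning's n through C = R^(1/6) / n.
R^(1/6) = 0.83^(1/6) = 0.969422.
C = 0.969422 / 0.038 = 25.51 m^(1/2)/s.

25.51


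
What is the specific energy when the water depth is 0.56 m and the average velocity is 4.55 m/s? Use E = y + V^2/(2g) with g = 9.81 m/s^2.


Specific energy E = y + V^2/(2g).
Velocity head = V^2/(2g) = 4.55^2 / (2*9.81) = 20.7025 / 19.62 = 1.0552 m.
E = 0.56 + 1.0552 = 1.6152 m.

1.6152


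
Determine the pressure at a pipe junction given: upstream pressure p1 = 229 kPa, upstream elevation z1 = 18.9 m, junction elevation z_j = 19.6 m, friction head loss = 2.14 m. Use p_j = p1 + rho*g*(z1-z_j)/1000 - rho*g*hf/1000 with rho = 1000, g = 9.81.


Junction pressure: p_j = p1 + rho*g*(z1 - z_j)/1000 - rho*g*hf/1000.
Elevation term = 1000*9.81*(18.9 - 19.6)/1000 = -6.867 kPa.
Friction term = 1000*9.81*2.14/1000 = 20.993 kPa.
p_j = 229 + -6.867 - 20.993 = 201.14 kPa.

201.14


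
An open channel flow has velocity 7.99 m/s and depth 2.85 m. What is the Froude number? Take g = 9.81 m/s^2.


The Froude number is defined as Fr = V / sqrt(g*y).
g*y = 9.81 * 2.85 = 27.9585.
sqrt(g*y) = sqrt(27.9585) = 5.2876.
Fr = 7.99 / 5.2876 = 1.5111.

1.5111


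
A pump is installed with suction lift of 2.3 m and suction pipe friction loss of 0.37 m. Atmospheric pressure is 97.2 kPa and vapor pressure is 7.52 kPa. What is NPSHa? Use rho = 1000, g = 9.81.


NPSHa = p_atm/(rho*g) - z_s - hf_s - p_vap/(rho*g).
p_atm/(rho*g) = 97.2*1000 / (1000*9.81) = 9.908 m.
p_vap/(rho*g) = 7.52*1000 / (1000*9.81) = 0.767 m.
NPSHa = 9.908 - 2.3 - 0.37 - 0.767
      = 6.47 m.

6.47


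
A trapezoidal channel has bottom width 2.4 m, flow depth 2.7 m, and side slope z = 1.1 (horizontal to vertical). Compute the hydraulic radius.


For a trapezoidal section with side slope z:
A = (b + z*y)*y = (2.4 + 1.1*2.7)*2.7 = 14.499 m^2.
P = b + 2*y*sqrt(1 + z^2) = 2.4 + 2*2.7*sqrt(1 + 1.1^2) = 10.428 m.
R = A/P = 14.499 / 10.428 = 1.3904 m.

1.3904


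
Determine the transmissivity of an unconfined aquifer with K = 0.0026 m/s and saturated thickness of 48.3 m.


Transmissivity is defined as T = K * h.
T = 0.0026 * 48.3
  = 0.1256 m^2/s.

0.1256


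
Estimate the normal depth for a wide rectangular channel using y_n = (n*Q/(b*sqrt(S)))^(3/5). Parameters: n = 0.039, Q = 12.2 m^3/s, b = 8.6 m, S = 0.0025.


We use the wide-channel approximation y_n = (n*Q/(b*sqrt(S)))^(3/5).
sqrt(S) = sqrt(0.0025) = 0.05.
Numerator: n*Q = 0.039 * 12.2 = 0.4758.
Denominator: b*sqrt(S) = 8.6 * 0.05 = 0.43.
arg = 1.1065.
y_n = 1.1065^(3/5) = 1.0626 m.

1.0626


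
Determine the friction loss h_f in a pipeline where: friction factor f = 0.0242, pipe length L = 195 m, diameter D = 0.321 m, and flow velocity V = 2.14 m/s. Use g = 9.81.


Darcy-Weisbach equation: h_f = f * (L/D) * V^2/(2g).
f * L/D = 0.0242 * 195/0.321 = 14.7009.
V^2/(2g) = 2.14^2 / (2*9.81) = 4.5796 / 19.62 = 0.2334 m.
h_f = 14.7009 * 0.2334 = 3.431 m.

3.431


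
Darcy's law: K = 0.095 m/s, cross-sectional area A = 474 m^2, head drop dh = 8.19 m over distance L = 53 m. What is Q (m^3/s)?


Darcy's law: Q = K * A * i, where i = dh/L.
Hydraulic gradient i = 8.19 / 53 = 0.154528.
Q = 0.095 * 474 * 0.154528
  = 6.9584 m^3/s.

6.9584


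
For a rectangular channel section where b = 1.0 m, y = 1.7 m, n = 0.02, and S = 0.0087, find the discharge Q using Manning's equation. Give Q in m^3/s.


For a rectangular channel, the cross-sectional area A = b * y = 1.0 * 1.7 = 1.7 m^2.
The wetted perimeter P = b + 2y = 1.0 + 2*1.7 = 4.4 m.
Hydraulic radius R = A/P = 1.7/4.4 = 0.3864 m.
Velocity V = (1/n)*R^(2/3)*S^(1/2) = (1/0.02)*0.3864^(2/3)*0.0087^(1/2) = 2.474 m/s.
Discharge Q = A * V = 1.7 * 2.474 = 4.206 m^3/s.

4.206


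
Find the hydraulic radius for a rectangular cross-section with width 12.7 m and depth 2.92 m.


For a rectangular section:
Flow area A = b * y = 12.7 * 2.92 = 37.08 m^2.
Wetted perimeter P = b + 2y = 12.7 + 2*2.92 = 18.54 m.
Hydraulic radius R = A/P = 37.08 / 18.54 = 2.0002 m.

2.0002


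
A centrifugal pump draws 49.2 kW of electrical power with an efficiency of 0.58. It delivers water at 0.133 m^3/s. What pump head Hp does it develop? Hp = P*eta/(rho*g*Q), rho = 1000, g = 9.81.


Pump head formula: Hp = P * eta / (rho * g * Q).
Numerator: P * eta = 49.2 * 1000 * 0.58 = 28536.0 W.
Denominator: rho * g * Q = 1000 * 9.81 * 0.133 = 1304.73.
Hp = 28536.0 / 1304.73 = 21.87 m.

21.87


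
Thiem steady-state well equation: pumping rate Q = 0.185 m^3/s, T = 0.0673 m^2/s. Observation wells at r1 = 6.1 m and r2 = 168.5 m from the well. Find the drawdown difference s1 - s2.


Thiem equation: s1 - s2 = Q/(2*pi*T) * ln(r2/r1).
ln(r2/r1) = ln(168.5/6.1) = 3.3186.
Q/(2*pi*T) = 0.185 / (2*pi*0.0673) = 0.185 / 0.4229 = 0.4375.
s1 - s2 = 0.4375 * 3.3186 = 1.4519 m.

1.4519


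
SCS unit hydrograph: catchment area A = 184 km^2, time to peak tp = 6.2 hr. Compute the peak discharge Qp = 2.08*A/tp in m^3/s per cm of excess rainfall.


SCS formula: Qp = 2.08 * A / tp.
Qp = 2.08 * 184 / 6.2
   = 382.72 / 6.2
   = 61.73 m^3/s per cm.

61.73


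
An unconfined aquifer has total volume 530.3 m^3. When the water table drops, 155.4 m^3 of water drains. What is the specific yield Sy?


Specific yield Sy = Volume drained / Total volume.
Sy = 155.4 / 530.3
   = 0.293.

0.293


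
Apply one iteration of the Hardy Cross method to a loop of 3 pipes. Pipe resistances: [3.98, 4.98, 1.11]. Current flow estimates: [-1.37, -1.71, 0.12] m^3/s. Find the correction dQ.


Numerator terms (r*Q*|Q|): 3.98*-1.37*|-1.37| = -7.4701; 4.98*-1.71*|-1.71| = -14.562; 1.11*0.12*|0.12| = 0.016.
Sum of numerator = -22.0161.
Denominator terms (r*|Q|): 3.98*|-1.37| = 5.4526; 4.98*|-1.71| = 8.5158; 1.11*|0.12| = 0.1332.
2 * sum of denominator = 2 * 14.1016 = 28.2032.
dQ = --22.0161 / 28.2032 = 0.7806 m^3/s.

0.7806


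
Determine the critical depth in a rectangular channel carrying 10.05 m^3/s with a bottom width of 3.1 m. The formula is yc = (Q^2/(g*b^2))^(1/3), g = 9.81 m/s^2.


Using yc = (Q^2 / (g * b^2))^(1/3):
Q^2 = 10.05^2 = 101.0.
g * b^2 = 9.81 * 3.1^2 = 9.81 * 9.61 = 94.27.
Q^2 / (g*b^2) = 101.0 / 94.27 = 1.0714.
yc = 1.0714^(1/3) = 1.0232 m.

1.0232


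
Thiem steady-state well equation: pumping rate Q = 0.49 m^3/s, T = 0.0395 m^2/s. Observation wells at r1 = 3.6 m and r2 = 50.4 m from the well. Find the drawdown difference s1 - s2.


Thiem equation: s1 - s2 = Q/(2*pi*T) * ln(r2/r1).
ln(r2/r1) = ln(50.4/3.6) = 2.6391.
Q/(2*pi*T) = 0.49 / (2*pi*0.0395) = 0.49 / 0.2482 = 1.9743.
s1 - s2 = 1.9743 * 2.6391 = 5.2104 m.

5.2104


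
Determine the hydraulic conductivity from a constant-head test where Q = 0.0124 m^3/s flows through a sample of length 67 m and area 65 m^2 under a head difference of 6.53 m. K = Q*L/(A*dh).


From K = Q*L / (A*dh):
Numerator: Q*L = 0.0124 * 67 = 0.8308.
Denominator: A*dh = 65 * 6.53 = 424.45.
K = 0.8308 / 424.45 = 0.001957 m/s.

0.001957


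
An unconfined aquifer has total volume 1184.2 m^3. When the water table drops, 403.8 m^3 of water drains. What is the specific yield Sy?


Specific yield Sy = Volume drained / Total volume.
Sy = 403.8 / 1184.2
   = 0.341.

0.341


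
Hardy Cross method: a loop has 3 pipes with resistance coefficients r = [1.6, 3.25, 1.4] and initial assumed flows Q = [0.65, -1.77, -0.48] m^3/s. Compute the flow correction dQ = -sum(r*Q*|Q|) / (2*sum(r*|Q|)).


Numerator terms (r*Q*|Q|): 1.6*0.65*|0.65| = 0.676; 3.25*-1.77*|-1.77| = -10.1819; 1.4*-0.48*|-0.48| = -0.3226.
Sum of numerator = -9.8285.
Denominator terms (r*|Q|): 1.6*|0.65| = 1.04; 3.25*|-1.77| = 5.7525; 1.4*|-0.48| = 0.672.
2 * sum of denominator = 2 * 7.4645 = 14.929.
dQ = --9.8285 / 14.929 = 0.6583 m^3/s.

0.6583


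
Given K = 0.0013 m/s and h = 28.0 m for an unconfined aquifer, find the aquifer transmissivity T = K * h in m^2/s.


Transmissivity is defined as T = K * h.
T = 0.0013 * 28.0
  = 0.0364 m^2/s.

0.0364


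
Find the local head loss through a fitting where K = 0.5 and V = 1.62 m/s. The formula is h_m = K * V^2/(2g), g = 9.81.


Minor loss formula: h_m = K * V^2/(2g).
V^2 = 1.62^2 = 2.6244.
V^2/(2g) = 2.6244 / 19.62 = 0.1338 m.
h_m = 0.5 * 0.1338 = 0.0669 m.

0.0669


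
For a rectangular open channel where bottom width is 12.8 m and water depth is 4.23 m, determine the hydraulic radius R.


For a rectangular section:
Flow area A = b * y = 12.8 * 4.23 = 54.14 m^2.
Wetted perimeter P = b + 2y = 12.8 + 2*4.23 = 21.26 m.
Hydraulic radius R = A/P = 54.14 / 21.26 = 2.5468 m.

2.5468


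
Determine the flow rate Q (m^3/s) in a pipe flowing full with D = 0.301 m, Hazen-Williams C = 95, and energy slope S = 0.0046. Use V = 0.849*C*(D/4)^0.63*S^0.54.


For a full circular pipe, R = D/4 = 0.301/4 = 0.0752 m.
V = 0.849 * 95 * 0.0752^0.63 * 0.0046^0.54
  = 0.849 * 95 * 0.195974 * 0.054688
  = 0.8644 m/s.
Pipe area A = pi*D^2/4 = pi*0.301^2/4 = 0.0712 m^2.
Q = A * V = 0.0712 * 0.8644 = 0.0615 m^3/s.

0.0615


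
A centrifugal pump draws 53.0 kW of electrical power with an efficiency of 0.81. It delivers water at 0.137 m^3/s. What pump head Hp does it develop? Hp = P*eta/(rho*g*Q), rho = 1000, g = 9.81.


Pump head formula: Hp = P * eta / (rho * g * Q).
Numerator: P * eta = 53.0 * 1000 * 0.81 = 42930.0 W.
Denominator: rho * g * Q = 1000 * 9.81 * 0.137 = 1343.97.
Hp = 42930.0 / 1343.97 = 31.94 m.

31.94


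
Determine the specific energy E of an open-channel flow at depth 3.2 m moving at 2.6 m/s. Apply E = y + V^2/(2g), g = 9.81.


Specific energy E = y + V^2/(2g).
Velocity head = V^2/(2g) = 2.6^2 / (2*9.81) = 6.76 / 19.62 = 0.3445 m.
E = 3.2 + 0.3445 = 3.5445 m.

3.5445


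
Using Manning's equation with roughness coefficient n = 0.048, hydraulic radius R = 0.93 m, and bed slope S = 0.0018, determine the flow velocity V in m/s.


Manning's equation gives V = (1/n) * R^(2/3) * S^(1/2).
First, compute R^(2/3) = 0.93^(2/3) = 0.9528.
Next, S^(1/2) = 0.0018^(1/2) = 0.042426.
Then 1/n = 1/0.048 = 20.83.
V = 20.83 * 0.9528 * 0.042426 = 0.8421 m/s.

0.8421


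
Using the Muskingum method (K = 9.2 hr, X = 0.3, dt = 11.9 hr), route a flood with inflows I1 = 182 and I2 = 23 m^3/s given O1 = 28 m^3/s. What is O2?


Muskingum coefficients:
denom = 2*K*(1-X) + dt = 2*9.2*(1-0.3) + 11.9 = 24.78.
C0 = (dt - 2*K*X)/denom = (11.9 - 2*9.2*0.3)/24.78 = 0.2575.
C1 = (dt + 2*K*X)/denom = (11.9 + 2*9.2*0.3)/24.78 = 0.703.
C2 = (2*K*(1-X) - dt)/denom = 0.0395.
O2 = C0*I2 + C1*I1 + C2*O1
   = 0.2575*23 + 0.703*182 + 0.0395*28
   = 134.97 m^3/s.

134.97


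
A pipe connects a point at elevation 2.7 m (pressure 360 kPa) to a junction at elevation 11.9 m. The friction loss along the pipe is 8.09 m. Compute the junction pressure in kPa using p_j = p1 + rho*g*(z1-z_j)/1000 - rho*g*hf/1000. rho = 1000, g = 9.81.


Junction pressure: p_j = p1 + rho*g*(z1 - z_j)/1000 - rho*g*hf/1000.
Elevation term = 1000*9.81*(2.7 - 11.9)/1000 = -90.252 kPa.
Friction term = 1000*9.81*8.09/1000 = 79.363 kPa.
p_j = 360 + -90.252 - 79.363 = 190.39 kPa.

190.39


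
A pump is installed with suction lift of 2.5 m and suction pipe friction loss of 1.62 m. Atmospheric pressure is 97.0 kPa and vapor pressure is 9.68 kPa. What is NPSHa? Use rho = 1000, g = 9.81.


NPSHa = p_atm/(rho*g) - z_s - hf_s - p_vap/(rho*g).
p_atm/(rho*g) = 97.0*1000 / (1000*9.81) = 9.888 m.
p_vap/(rho*g) = 9.68*1000 / (1000*9.81) = 0.987 m.
NPSHa = 9.888 - 2.5 - 1.62 - 0.987
      = 4.78 m.

4.78


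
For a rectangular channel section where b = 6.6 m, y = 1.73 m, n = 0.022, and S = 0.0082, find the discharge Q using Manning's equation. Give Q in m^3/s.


For a rectangular channel, the cross-sectional area A = b * y = 6.6 * 1.73 = 11.42 m^2.
The wetted perimeter P = b + 2y = 6.6 + 2*1.73 = 10.06 m.
Hydraulic radius R = A/P = 11.42/10.06 = 1.135 m.
Velocity V = (1/n)*R^(2/3)*S^(1/2) = (1/0.022)*1.135^(2/3)*0.0082^(1/2) = 4.4786 m/s.
Discharge Q = A * V = 11.42 * 4.4786 = 51.137 m^3/s.

51.137


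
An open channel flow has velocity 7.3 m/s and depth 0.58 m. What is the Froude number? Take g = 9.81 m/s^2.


The Froude number is defined as Fr = V / sqrt(g*y).
g*y = 9.81 * 0.58 = 5.6898.
sqrt(g*y) = sqrt(5.6898) = 2.3853.
Fr = 7.3 / 2.3853 = 3.0604.

3.0604


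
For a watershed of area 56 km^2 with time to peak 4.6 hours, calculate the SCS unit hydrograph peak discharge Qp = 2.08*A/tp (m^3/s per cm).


SCS formula: Qp = 2.08 * A / tp.
Qp = 2.08 * 56 / 4.6
   = 116.48 / 4.6
   = 25.32 m^3/s per cm.

25.32


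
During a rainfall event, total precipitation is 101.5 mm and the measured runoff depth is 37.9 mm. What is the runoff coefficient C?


The runoff coefficient C = runoff depth / rainfall depth.
C = 37.9 / 101.5
  = 0.3734.

0.3734


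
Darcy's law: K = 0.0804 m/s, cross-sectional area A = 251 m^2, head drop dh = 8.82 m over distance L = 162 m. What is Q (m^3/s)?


Darcy's law: Q = K * A * i, where i = dh/L.
Hydraulic gradient i = 8.82 / 162 = 0.054444.
Q = 0.0804 * 251 * 0.054444
  = 1.0987 m^3/s.

1.0987


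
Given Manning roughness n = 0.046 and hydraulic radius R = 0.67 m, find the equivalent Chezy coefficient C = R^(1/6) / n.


The Chezy coefficient relates to Manning's n through C = R^(1/6) / n.
R^(1/6) = 0.67^(1/6) = 0.935433.
C = 0.935433 / 0.046 = 20.34 m^(1/2)/s.

20.34


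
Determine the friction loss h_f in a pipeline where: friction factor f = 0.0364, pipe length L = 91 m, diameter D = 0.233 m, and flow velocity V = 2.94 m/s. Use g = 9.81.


Darcy-Weisbach equation: h_f = f * (L/D) * V^2/(2g).
f * L/D = 0.0364 * 91/0.233 = 14.2163.
V^2/(2g) = 2.94^2 / (2*9.81) = 8.6436 / 19.62 = 0.4406 m.
h_f = 14.2163 * 0.4406 = 6.263 m.

6.263


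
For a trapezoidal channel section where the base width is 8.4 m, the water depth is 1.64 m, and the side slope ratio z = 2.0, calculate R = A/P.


For a trapezoidal section with side slope z:
A = (b + z*y)*y = (8.4 + 2.0*1.64)*1.64 = 19.155 m^2.
P = b + 2*y*sqrt(1 + z^2) = 8.4 + 2*1.64*sqrt(1 + 2.0^2) = 15.734 m.
R = A/P = 19.155 / 15.734 = 1.2174 m.

1.2174


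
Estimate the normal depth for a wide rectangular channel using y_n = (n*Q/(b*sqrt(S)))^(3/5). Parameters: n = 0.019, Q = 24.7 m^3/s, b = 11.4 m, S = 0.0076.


We use the wide-channel approximation y_n = (n*Q/(b*sqrt(S)))^(3/5).
sqrt(S) = sqrt(0.0076) = 0.087178.
Numerator: n*Q = 0.019 * 24.7 = 0.4693.
Denominator: b*sqrt(S) = 11.4 * 0.087178 = 0.993829.
arg = 0.4722.
y_n = 0.4722^(3/5) = 0.6375 m.

0.6375


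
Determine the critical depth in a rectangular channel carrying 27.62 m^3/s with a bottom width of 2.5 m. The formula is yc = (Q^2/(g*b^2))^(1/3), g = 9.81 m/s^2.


Using yc = (Q^2 / (g * b^2))^(1/3):
Q^2 = 27.62^2 = 762.86.
g * b^2 = 9.81 * 2.5^2 = 9.81 * 6.25 = 61.31.
Q^2 / (g*b^2) = 762.86 / 61.31 = 12.4427.
yc = 12.4427^(1/3) = 2.3172 m.

2.3172


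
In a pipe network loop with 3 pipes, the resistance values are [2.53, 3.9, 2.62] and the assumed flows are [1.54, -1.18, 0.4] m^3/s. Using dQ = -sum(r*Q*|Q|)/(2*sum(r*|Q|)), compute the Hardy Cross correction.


Numerator terms (r*Q*|Q|): 2.53*1.54*|1.54| = 6.0001; 3.9*-1.18*|-1.18| = -5.4304; 2.62*0.4*|0.4| = 0.4192.
Sum of numerator = 0.989.
Denominator terms (r*|Q|): 2.53*|1.54| = 3.8962; 3.9*|-1.18| = 4.602; 2.62*|0.4| = 1.048.
2 * sum of denominator = 2 * 9.5462 = 19.0924.
dQ = -0.989 / 19.0924 = -0.0518 m^3/s.

-0.0518


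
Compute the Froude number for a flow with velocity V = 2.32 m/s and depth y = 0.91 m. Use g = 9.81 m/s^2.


The Froude number is defined as Fr = V / sqrt(g*y).
g*y = 9.81 * 0.91 = 8.9271.
sqrt(g*y) = sqrt(8.9271) = 2.9878.
Fr = 2.32 / 2.9878 = 0.7765.

0.7765


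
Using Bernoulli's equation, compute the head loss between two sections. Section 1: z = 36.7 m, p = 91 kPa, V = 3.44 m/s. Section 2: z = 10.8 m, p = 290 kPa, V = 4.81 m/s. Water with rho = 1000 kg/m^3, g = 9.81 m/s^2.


Total head at each section: H = z + p/(rho*g) + V^2/(2g).
H1 = 36.7 + 91*1000/(1000*9.81) + 3.44^2/(2*9.81)
   = 36.7 + 9.276 + 0.6031
   = 46.579 m.
H2 = 10.8 + 290*1000/(1000*9.81) + 4.81^2/(2*9.81)
   = 10.8 + 29.562 + 1.1792
   = 41.541 m.
h_L = H1 - H2 = 46.579 - 41.541 = 5.039 m.

5.039


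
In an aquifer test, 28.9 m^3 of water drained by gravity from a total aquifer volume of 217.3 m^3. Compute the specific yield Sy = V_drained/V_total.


Specific yield Sy = Volume drained / Total volume.
Sy = 28.9 / 217.3
   = 0.133.

0.133


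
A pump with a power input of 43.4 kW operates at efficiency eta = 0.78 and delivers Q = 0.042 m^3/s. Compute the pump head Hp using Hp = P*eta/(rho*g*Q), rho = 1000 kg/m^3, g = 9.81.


Pump head formula: Hp = P * eta / (rho * g * Q).
Numerator: P * eta = 43.4 * 1000 * 0.78 = 33852.0 W.
Denominator: rho * g * Q = 1000 * 9.81 * 0.042 = 412.02.
Hp = 33852.0 / 412.02 = 82.16 m.

82.16


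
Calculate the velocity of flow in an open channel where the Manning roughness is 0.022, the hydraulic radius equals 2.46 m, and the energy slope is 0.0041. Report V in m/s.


Manning's equation gives V = (1/n) * R^(2/3) * S^(1/2).
First, compute R^(2/3) = 2.46^(2/3) = 1.8223.
Next, S^(1/2) = 0.0041^(1/2) = 0.064031.
Then 1/n = 1/0.022 = 45.45.
V = 45.45 * 1.8223 * 0.064031 = 5.3039 m/s.

5.3039


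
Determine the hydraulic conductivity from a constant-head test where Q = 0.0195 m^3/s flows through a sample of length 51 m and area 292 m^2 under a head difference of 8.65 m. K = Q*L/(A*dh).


From K = Q*L / (A*dh):
Numerator: Q*L = 0.0195 * 51 = 0.9945.
Denominator: A*dh = 292 * 8.65 = 2525.8.
K = 0.9945 / 2525.8 = 0.000394 m/s.

0.000394


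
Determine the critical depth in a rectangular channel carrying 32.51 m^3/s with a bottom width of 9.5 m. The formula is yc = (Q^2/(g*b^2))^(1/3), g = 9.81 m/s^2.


Using yc = (Q^2 / (g * b^2))^(1/3):
Q^2 = 32.51^2 = 1056.9.
g * b^2 = 9.81 * 9.5^2 = 9.81 * 90.25 = 885.35.
Q^2 / (g*b^2) = 1056.9 / 885.35 = 1.1938.
yc = 1.1938^(1/3) = 1.0608 m.

1.0608


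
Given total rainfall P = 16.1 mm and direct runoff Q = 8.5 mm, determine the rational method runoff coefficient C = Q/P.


The runoff coefficient C = runoff depth / rainfall depth.
C = 8.5 / 16.1
  = 0.528.

0.528


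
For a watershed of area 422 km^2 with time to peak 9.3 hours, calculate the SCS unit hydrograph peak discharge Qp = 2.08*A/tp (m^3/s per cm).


SCS formula: Qp = 2.08 * A / tp.
Qp = 2.08 * 422 / 9.3
   = 877.76 / 9.3
   = 94.38 m^3/s per cm.

94.38


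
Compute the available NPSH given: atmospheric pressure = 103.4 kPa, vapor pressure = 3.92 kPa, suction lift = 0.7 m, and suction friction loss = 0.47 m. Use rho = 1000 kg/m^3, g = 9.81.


NPSHa = p_atm/(rho*g) - z_s - hf_s - p_vap/(rho*g).
p_atm/(rho*g) = 103.4*1000 / (1000*9.81) = 10.54 m.
p_vap/(rho*g) = 3.92*1000 / (1000*9.81) = 0.4 m.
NPSHa = 10.54 - 0.7 - 0.47 - 0.4
      = 8.97 m.

8.97
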